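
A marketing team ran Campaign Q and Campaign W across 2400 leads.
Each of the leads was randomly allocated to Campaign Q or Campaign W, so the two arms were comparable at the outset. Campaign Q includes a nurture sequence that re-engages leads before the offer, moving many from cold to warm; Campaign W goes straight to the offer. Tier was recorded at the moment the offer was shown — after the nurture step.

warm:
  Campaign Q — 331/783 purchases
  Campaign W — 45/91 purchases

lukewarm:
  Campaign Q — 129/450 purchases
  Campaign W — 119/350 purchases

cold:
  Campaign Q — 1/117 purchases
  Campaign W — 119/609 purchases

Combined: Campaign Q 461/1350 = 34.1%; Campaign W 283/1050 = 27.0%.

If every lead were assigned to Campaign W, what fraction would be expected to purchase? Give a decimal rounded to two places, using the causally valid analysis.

Because the campaign influences engagement tier, engagement tier is a post-treatment mediator, not a confounder. Stratifying on it would bias the estimate; the causal effect is the crude pooled difference.
So P(outcome | do(Campaign W)) is just the pooled rate for Campaign W: 283/1050 = 0.270.

0.27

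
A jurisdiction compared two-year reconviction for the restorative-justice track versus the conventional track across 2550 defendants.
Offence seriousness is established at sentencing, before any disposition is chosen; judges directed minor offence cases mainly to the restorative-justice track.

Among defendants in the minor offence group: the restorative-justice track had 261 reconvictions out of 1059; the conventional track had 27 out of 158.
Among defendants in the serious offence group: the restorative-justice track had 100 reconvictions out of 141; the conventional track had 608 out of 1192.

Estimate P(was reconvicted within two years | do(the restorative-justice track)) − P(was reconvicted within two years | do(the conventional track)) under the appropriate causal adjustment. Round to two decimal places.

+0.14

The stratified and pooled comparisons disagree (the conventional track wins within each offence seriousness; the restorative-justice track wins overall), so the answer turns on the causal role of offence seriousness.
Nothing the disposition does changes offence seriousness; the imbalance is an allocation artefact. With offence seriousness also predicting the outcome, the pooled figure is confounded, and the within-stratum comparison is the causal one.
Adjusting over the population distribution of offence seriousness: 0.477·(0.246−0.171) + 0.523·(0.709−0.510) = +0.140.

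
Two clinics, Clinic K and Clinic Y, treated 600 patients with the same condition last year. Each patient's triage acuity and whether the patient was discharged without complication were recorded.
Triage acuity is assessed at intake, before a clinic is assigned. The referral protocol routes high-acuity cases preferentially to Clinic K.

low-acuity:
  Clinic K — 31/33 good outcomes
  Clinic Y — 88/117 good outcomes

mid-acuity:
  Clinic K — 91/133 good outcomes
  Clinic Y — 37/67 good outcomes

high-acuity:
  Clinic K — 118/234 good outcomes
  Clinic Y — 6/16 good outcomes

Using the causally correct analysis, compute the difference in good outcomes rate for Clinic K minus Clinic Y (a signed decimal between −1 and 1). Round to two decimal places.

Clinic K is higher inside every triage acuity stratum but Clinic Y is higher in aggregate. Whether to stratify depends on how triage acuity relates to the clinic.
Since triage acuity is a pre-existing factor (not a product of the clinic) and it affects the outcome on its own, it is a confounder. The stratified rates, not the pooled rate, identify the causal effect.
Adjusting over the population distribution of triage acuity: 0.250·(0.939−0.752) + 0.333·(0.684−0.552) + 0.417·(0.504−0.375) = +0.145.

+0.14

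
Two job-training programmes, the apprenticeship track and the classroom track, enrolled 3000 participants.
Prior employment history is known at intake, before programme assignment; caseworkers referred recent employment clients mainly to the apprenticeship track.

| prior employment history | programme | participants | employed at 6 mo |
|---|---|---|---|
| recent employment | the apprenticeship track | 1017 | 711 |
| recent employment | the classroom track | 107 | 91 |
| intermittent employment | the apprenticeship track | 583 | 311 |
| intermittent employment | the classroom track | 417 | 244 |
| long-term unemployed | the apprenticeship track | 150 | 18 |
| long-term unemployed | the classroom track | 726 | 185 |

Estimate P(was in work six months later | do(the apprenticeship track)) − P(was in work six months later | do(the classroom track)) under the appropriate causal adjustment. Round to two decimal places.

-0.11

The stratified and pooled comparisons disagree (the classroom track wins within each prior employment history; the apprenticeship track wins overall), so the answer turns on the causal role of prior employment history.
Here prior employment history is a common cause — it drives both which programme a case falls under and the outcome. The crude comparison mixes populations; the stratum-specific rates are the causally relevant ones.
Adjusting over the population distribution of prior employment history: 0.375·(0.699−0.850) + 0.333·(0.533−0.585) + 0.292·(0.120−0.255) = -0.113.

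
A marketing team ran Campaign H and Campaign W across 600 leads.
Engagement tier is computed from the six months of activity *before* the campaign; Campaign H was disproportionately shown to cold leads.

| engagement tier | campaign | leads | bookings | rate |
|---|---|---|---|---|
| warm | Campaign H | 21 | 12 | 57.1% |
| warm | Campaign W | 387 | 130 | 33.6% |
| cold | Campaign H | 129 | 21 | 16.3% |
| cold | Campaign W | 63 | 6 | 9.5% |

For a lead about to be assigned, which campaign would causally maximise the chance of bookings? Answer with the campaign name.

Campaign H

Since engagement tier is a pre-existing factor (not a product of the campaign) and it affects the outcome on its own, it is a confounder. The stratified rates, not the pooled rate, identify the causal effect.
Within each level — warm: 57.1% vs 33.6%; cold: 16.3% vs 9.5% — Campaign H is higher every time.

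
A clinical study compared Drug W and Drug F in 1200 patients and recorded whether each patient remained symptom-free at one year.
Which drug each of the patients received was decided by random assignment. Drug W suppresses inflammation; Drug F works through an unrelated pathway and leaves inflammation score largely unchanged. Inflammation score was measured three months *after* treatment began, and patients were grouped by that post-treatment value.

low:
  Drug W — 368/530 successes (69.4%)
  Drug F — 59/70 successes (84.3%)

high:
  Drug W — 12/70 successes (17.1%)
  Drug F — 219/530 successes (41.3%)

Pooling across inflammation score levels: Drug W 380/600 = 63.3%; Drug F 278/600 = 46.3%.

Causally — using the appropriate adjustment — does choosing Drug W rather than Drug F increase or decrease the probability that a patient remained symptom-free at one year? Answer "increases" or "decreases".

Drug F is higher inside every inflammation score stratum but Drug W is higher in aggregate. Whether to stratify depends on how inflammation score relates to the drug.
Inflammation score is recorded after the drug and is itself shifted by it — it sits on the causal path from drug to outcome. Conditioning on a mediator would strip out part of the effect we want; the pooled comparison gives the total causal effect.
Pooled: Drug W 63.3% vs Drug F 46.3%; Drug W is higher overall.

increases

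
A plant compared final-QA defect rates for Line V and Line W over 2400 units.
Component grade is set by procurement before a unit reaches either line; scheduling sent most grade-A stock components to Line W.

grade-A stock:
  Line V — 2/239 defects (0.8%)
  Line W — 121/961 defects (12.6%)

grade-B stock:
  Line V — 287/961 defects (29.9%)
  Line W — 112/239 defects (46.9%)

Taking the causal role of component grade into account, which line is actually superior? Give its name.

Component grade satisfies the back-door criterion: it is not a descendant of the line, and it blocks the spurious path from line to outcome. Adjusting for it (i.e., using the within-component grade rates) gives the causal effect.
Within each level — grade-A stock: 0.8% vs 12.6%; grade-B stock: 29.9% vs 46.9% — Line V is lower every time.

Line V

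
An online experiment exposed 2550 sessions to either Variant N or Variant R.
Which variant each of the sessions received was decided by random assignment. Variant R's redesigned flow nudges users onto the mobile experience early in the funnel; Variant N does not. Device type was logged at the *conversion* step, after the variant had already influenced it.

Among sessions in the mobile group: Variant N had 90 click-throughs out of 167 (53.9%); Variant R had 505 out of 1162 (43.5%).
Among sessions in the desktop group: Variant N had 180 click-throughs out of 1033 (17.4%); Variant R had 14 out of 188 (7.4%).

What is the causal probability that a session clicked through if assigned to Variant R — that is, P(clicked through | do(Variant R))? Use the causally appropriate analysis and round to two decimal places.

Because the variant influences device type, device type is a post-treatment mediator, not a confounder. Stratifying on it would bias the estimate; the causal effect is the crude pooled difference.
So P(outcome | do(Variant R)) is just the pooled rate for Variant R: 519/1350 = 0.384.

0.38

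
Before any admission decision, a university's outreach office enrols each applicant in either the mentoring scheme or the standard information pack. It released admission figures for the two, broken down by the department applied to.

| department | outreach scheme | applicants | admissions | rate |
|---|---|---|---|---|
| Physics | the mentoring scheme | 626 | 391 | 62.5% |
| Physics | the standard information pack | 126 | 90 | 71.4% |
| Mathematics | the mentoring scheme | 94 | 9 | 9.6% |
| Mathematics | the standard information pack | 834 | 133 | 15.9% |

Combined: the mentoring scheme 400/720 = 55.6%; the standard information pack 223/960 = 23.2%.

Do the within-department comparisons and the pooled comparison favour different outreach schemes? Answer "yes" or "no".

Within each department level (Physics 62.5% vs 71.4%; Mathematics 9.6% vs 15.9%), the standard information pack has the higher rate every time. Pooled: 55.6% vs 23.2% — the mentoring scheme has the higher rate overall. The two comparisons disagree.

yes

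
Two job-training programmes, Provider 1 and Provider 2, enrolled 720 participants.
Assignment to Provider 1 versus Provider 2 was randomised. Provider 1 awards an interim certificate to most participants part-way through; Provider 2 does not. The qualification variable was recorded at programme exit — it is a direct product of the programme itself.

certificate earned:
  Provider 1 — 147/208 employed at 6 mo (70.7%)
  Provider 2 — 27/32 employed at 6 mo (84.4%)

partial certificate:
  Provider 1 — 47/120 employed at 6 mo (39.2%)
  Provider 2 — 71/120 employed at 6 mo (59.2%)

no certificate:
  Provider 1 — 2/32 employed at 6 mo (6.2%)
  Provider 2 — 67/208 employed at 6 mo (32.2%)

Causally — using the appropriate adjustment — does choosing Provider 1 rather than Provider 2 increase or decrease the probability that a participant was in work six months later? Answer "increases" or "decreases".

increases

Within every qualification attained during the programme level Provider 2 has the higher rate, yet pooled Provider 1 does — Simpson's reversal.
Qualification attained during the programme is downstream of the programme. One should not condition on a consequence of treatment, so the overall rates are the right comparison.
Pooled: Provider 1 54.4% vs Provider 2 45.8%; Provider 1 is higher overall.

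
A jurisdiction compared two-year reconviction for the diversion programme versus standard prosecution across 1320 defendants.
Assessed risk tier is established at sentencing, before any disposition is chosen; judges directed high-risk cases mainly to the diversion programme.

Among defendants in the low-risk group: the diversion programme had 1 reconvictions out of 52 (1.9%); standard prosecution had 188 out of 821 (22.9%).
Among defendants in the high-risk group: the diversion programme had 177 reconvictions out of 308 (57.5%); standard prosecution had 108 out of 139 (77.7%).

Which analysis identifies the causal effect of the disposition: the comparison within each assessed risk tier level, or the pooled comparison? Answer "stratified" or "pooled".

stratified

The assessed risk tier-specific comparison favours the diversion programme throughout, but the pooled figures favour standard prosecution. The question is whether to condition on assessed risk tier.
Nothing the disposition does changes assessed risk tier; the imbalance is an allocation artefact. With assessed risk tier also predicting the outcome, the pooled figure is confounded, and the within-stratum comparison is the causal one.
Within each level — low-risk: 1.9% vs 22.9%; high-risk: 57.5% vs 77.7% — the diversion programme is lower every time.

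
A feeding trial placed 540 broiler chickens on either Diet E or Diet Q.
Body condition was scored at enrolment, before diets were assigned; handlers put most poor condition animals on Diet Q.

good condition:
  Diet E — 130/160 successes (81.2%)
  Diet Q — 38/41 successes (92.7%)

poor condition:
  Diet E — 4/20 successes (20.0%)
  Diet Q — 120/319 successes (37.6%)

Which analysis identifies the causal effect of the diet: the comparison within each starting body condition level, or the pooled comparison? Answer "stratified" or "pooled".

Within every starting body condition level Diet Q has the higher rate, yet pooled Diet E does — Simpson's reversal.
The imbalance in starting body condition arose from how broiler chickens were allocated, not from anything the diet did; and starting body condition independently affects the outcome. The pooled gap is confounded — condition on starting body condition.
Within each level — good condition: 81.2% vs 92.7%; poor condition: 20.0% vs 37.6% — Diet Q is higher every time.

stratified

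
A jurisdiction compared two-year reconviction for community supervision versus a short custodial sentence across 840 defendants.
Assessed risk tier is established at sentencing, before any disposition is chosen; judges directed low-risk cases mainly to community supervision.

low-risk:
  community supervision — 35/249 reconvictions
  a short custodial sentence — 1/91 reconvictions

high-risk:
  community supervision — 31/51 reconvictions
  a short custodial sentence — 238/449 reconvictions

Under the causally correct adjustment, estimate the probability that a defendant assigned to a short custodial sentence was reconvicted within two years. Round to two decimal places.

Within every assessed risk tier level a short custodial sentence has the lower rate, yet pooled community supervision does — Simpson's reversal.
Since assessed risk tier is a pre-existing factor (not a product of the disposition) and it affects the outcome on its own, it is a confounder. The stratified rates, not the pooled rate, identify the causal effect.
Standardising a short custodial sentence to the population assessed risk tier mix: 0.405·1/91 + 0.595·238/449 = 0.320.

0.32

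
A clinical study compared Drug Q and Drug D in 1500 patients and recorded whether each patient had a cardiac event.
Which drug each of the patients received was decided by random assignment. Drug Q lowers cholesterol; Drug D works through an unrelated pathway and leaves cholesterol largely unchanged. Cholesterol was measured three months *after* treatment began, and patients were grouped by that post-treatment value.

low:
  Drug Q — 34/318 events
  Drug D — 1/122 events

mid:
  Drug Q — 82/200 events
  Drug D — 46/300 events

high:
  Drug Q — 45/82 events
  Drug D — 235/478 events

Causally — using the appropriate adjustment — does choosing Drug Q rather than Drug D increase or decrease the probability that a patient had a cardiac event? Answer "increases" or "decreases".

decreases

The stratified and pooled comparisons disagree (Drug D wins within each cholesterol; Drug Q wins overall), so the answer turns on the causal role of cholesterol.
Cholesterol is recorded after the drug and is itself shifted by it — it sits on the causal path from drug to outcome. Conditioning on a mediator would strip out part of the effect we want; the pooled comparison gives the total causal effect.
Pooled: Drug Q 26.8% vs Drug D 31.3%; Drug Q is lower overall.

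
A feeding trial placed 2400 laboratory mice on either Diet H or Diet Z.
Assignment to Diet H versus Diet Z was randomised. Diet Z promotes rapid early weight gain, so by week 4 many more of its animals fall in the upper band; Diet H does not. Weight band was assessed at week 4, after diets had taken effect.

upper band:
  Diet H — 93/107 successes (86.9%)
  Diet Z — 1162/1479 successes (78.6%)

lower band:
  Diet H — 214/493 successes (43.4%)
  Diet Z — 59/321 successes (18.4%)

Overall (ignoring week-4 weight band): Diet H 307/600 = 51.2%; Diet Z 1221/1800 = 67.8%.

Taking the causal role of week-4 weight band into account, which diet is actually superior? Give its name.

Diet Z

Week-4 weight band lies on the pathway diet → week-4 weight band → outcome, so adjusting for it blocks the indirect effect. For the total causal effect of diet, use the unadjusted pooled rates.
Pooled: Diet H 51.2% vs Diet Z 67.8%; Diet Z is higher overall.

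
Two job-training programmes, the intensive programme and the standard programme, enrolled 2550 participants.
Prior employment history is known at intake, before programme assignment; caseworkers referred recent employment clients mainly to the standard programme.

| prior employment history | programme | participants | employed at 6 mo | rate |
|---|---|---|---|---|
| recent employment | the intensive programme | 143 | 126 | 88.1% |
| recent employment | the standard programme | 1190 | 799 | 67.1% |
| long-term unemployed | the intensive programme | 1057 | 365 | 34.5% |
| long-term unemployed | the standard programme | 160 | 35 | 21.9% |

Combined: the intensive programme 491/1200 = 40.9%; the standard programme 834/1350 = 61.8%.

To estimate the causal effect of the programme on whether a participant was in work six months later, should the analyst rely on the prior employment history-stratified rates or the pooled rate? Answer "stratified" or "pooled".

The stratified and pooled comparisons disagree (the intensive programme wins within each prior employment history; the standard programme wins overall), so the answer turns on the causal role of prior employment history.
Prior employment history satisfies the back-door criterion: it is not a descendant of the programme, and it blocks the spurious path from programme to outcome. Adjusting for it (i.e., using the within-prior employment history rates) gives the causal effect.
Within each level — recent employment: 88.1% vs 67.1%; long-term unemployed: 34.5% vs 21.9% — the intensive programme is higher every time.

stratified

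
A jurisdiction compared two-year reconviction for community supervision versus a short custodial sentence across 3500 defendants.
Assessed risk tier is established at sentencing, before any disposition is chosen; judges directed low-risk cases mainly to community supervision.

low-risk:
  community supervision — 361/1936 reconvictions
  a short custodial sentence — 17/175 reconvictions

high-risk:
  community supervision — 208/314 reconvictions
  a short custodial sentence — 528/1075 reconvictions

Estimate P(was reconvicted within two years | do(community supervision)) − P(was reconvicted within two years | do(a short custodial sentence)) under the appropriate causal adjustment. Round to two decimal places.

+0.12

Nothing the disposition does changes assessed risk tier; the imbalance is an allocation artefact. With assessed risk tier also predicting the outcome, the pooled figure is confounded, and the within-stratum comparison is the causal one.
Adjusting over the population distribution of assessed risk tier: 0.603·(0.186−0.097) + 0.397·(0.662−0.491) = +0.122.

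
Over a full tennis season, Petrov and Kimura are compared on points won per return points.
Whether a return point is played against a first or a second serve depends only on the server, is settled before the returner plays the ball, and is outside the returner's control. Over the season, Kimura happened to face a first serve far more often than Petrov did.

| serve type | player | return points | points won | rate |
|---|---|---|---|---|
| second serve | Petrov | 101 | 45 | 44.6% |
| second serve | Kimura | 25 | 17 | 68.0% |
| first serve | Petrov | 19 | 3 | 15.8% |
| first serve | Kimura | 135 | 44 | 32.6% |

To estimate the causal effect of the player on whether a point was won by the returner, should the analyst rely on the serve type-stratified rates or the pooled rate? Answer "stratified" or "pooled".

Serve type is set before the player has any effect — it is not caused by the player — and it independently drives the outcome. That makes it a confounder, so the causal comparison is within serve type levels.
Within each level — second serve: 44.6% vs 68.0%; first serve: 15.8% vs 32.6% — Kimura is higher every time.

stratified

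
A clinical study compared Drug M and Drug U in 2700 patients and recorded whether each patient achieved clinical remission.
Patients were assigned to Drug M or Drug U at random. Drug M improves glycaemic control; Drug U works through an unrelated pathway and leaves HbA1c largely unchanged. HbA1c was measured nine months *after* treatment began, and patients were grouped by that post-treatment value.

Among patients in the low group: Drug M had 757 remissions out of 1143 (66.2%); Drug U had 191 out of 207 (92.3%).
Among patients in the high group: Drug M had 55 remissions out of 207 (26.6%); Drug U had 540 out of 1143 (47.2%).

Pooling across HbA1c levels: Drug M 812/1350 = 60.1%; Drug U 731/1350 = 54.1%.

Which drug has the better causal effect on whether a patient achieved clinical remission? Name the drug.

Within every HbA1c level Drug U has the higher rate, yet pooled Drug M does — Simpson's reversal.
HbA1c lies on the pathway drug → HbA1c → outcome, so adjusting for it blocks the indirect effect. For the total causal effect of drug, use the unadjusted pooled rates.
Pooled: Drug M 60.1% vs Drug U 54.1%; Drug M is higher overall.

Drug M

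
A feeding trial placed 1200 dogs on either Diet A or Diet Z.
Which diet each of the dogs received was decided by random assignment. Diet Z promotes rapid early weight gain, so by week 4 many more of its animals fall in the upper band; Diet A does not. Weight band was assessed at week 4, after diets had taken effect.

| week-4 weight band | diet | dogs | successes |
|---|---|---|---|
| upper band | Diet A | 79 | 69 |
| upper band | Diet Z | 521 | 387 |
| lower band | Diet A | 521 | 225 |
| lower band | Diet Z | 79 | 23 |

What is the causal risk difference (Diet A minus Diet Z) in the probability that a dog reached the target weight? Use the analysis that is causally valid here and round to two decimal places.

-0.19

Week-4 weight band lies on the pathway diet → week-4 weight band → outcome, so adjusting for it blocks the indirect effect. For the total causal effect of diet, use the unadjusted pooled rates.
The causal difference is the pooled difference: 0.490 − 0.683 = -0.193.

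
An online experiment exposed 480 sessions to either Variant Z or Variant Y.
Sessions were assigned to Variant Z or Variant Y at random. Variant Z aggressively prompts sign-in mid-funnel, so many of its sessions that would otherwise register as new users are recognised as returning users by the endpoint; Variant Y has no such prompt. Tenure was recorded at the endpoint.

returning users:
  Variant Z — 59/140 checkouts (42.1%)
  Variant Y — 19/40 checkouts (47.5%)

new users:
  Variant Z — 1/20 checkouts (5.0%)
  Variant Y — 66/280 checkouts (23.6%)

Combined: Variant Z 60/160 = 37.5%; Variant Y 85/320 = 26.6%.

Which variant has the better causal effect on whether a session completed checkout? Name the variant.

User tenure lies on the pathway variant → user tenure → outcome, so adjusting for it blocks the indirect effect. For the total causal effect of variant, use the unadjusted pooled rates.
Pooled: Variant Z 37.5% vs Variant Y 26.6%; Variant Z is higher overall.

Variant Z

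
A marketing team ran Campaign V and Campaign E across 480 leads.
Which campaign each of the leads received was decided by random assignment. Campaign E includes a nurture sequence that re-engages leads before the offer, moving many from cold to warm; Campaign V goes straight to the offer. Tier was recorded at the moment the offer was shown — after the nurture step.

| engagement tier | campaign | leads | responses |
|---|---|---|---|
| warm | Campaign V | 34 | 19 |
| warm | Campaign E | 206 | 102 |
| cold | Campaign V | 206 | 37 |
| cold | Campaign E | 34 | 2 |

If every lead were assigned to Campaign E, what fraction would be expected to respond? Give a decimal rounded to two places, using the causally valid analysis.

Campaign V is higher inside every engagement tier stratum but Campaign E is higher in aggregate. Whether to stratify depends on how engagement tier relates to the campaign.
Because the campaign influences engagement tier, engagement tier is a post-treatment mediator, not a confounder. Stratifying on it would bias the estimate; the causal effect is the crude pooled difference.
So P(outcome | do(Campaign E)) is just the pooled rate for Campaign E: 104/240 = 0.433.

0.43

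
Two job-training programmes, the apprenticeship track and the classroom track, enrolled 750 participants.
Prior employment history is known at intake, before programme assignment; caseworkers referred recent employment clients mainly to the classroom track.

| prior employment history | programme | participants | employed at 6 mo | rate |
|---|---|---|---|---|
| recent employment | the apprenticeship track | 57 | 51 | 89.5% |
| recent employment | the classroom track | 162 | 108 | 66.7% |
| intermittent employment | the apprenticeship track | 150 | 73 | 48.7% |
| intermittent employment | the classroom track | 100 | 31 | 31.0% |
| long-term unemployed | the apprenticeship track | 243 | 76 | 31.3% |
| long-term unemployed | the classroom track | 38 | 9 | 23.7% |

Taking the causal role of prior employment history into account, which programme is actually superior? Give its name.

Within every prior employment history level the apprenticeship track has the higher rate, yet pooled the classroom track does — Simpson's reversal.
The imbalance in prior employment history arose from how participants were allocated, not from anything the programme did; and prior employment history independently affects the outcome. The pooled gap is confounded — condition on prior employment history.
Within each level — recent employment: 89.5% vs 66.7%; intermittent employment: 48.7% vs 31.0%; long-term unemployed: 31.3% vs 23.7% — the apprenticeship track is higher every time.

the apprenticeship track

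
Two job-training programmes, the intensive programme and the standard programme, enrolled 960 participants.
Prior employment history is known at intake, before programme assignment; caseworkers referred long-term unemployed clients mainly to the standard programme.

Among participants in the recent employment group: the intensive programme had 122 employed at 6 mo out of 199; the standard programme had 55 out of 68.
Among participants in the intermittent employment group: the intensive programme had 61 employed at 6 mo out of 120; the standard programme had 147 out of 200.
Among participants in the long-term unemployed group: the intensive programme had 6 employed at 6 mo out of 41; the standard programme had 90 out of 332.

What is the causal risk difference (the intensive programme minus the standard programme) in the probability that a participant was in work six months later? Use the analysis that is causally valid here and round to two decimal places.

-0.18

Nothing the programme does changes prior employment history; the imbalance is an allocation artefact. With prior employment history also predicting the outcome, the pooled figure is confounded, and the within-stratum comparison is the causal one.
Adjusting over the population distribution of prior employment history: 0.278·(0.613−0.809) + 0.333·(0.508−0.735) + 0.389·(0.146−0.271) = -0.178.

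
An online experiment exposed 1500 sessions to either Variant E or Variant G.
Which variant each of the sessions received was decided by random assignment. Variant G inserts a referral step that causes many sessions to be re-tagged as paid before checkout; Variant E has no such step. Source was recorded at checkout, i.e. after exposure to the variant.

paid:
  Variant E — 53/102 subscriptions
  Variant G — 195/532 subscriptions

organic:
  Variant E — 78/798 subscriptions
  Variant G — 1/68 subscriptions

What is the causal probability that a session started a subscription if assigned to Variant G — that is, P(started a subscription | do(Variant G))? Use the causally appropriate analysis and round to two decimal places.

0.33

Stratifying would compare variants among sessions the variants themselves sorted into traffic source groups — a form of selection on an intermediate. The unconditioned pooled rates give the total causal effect.
So P(outcome | do(Variant G)) is just the pooled rate for Variant G: 196/600 = 0.327.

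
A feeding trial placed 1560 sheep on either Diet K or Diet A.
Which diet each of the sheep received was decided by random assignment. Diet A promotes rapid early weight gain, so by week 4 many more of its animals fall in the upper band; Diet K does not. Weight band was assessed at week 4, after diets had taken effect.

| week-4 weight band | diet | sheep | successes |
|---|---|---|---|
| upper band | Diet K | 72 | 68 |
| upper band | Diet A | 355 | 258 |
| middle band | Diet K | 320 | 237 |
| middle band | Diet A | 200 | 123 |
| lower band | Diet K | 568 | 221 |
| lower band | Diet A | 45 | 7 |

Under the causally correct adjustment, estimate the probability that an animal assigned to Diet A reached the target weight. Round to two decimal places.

0.65

Within every week-4 weight band level Diet K has the higher rate, yet pooled Diet A does — Simpson's reversal.
Because the diet influences week-4 weight band, week-4 weight band is a post-treatment mediator, not a confounder. Stratifying on it would bias the estimate; the causal effect is the crude pooled difference.
So P(outcome | do(Diet A)) is just the pooled rate for Diet A: 388/600 = 0.647.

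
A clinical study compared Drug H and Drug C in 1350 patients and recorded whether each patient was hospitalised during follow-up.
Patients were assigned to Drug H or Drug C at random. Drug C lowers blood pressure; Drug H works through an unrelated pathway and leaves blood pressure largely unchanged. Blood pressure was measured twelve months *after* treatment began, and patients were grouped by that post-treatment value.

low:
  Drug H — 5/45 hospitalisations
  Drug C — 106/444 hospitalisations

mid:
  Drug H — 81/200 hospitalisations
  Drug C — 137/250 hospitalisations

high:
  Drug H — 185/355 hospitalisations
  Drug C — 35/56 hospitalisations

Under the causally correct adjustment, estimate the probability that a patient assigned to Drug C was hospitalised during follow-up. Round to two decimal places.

Stratifying would compare drugs among patients the drugs themselves sorted into blood pressure groups — a form of selection on an intermediate. The unconditioned pooled rates give the total causal effect.
So P(outcome | do(Drug C)) is just the pooled rate for Drug C: 278/750 = 0.371.

0.37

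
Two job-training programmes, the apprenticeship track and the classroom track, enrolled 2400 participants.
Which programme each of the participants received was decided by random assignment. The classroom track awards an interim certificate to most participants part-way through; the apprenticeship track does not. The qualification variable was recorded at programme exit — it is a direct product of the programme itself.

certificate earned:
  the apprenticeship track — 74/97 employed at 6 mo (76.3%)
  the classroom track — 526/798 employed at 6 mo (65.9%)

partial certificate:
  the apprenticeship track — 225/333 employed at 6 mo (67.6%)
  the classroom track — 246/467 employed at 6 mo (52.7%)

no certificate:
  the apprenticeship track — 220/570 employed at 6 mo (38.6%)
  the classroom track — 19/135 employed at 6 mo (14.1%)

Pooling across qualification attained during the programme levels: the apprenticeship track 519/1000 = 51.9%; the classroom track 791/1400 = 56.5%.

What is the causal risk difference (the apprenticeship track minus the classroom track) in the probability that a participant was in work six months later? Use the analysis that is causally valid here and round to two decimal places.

Qualification attained during the programme lies on the pathway programme → qualification attained during the programme → outcome, so adjusting for it blocks the indirect effect. For the total causal effect of programme, use the unadjusted pooled rates.
The causal difference is the pooled difference: 0.519 − 0.565 = -0.046.

-0.05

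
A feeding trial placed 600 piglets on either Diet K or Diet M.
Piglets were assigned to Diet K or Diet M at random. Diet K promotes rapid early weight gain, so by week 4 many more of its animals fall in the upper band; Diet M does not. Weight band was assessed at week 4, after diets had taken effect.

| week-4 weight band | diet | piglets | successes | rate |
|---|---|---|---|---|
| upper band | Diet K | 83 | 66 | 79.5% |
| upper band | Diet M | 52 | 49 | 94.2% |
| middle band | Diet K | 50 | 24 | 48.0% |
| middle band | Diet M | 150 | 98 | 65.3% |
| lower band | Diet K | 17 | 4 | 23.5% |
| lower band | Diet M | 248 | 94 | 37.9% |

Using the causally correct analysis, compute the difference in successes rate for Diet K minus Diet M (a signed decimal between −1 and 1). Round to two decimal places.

The distribution of week-4 weight band is itself part of what the diet does — it is an intermediate outcome. Holding it fixed would remove that part of the effect; the total effect is the pooled difference.
The causal difference is the pooled difference: 0.627 − 0.536 = +0.091.

+0.09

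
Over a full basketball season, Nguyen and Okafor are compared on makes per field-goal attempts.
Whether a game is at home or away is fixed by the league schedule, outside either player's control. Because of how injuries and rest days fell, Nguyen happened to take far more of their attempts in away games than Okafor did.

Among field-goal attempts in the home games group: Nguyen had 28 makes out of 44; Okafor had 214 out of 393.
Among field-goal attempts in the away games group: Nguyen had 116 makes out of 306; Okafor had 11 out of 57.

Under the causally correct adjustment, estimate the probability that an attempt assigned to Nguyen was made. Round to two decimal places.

Within every game venue level Nguyen has the higher rate, yet pooled Okafor does — Simpson's reversal.
Nothing the player does changes game venue; the imbalance is an allocation artefact. With game venue also predicting the outcome, the pooled figure is confounded, and the within-stratum comparison is the causal one.
Standardising Nguyen to the population game venue mix: 0.546·28/44 + 0.454·116/306 = 0.520.

0.52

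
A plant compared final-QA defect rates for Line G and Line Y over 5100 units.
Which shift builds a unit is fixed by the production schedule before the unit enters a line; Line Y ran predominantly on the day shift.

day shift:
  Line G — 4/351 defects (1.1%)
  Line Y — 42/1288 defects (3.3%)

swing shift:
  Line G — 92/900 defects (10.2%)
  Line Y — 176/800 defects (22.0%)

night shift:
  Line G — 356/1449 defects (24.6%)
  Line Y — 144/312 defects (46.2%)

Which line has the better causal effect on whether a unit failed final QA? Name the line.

Since shift is a pre-existing factor (not a product of the line) and it affects the outcome on its own, it is a confounder. The stratified rates, not the pooled rate, identify the causal effect.
Within each level — day shift: 1.1% vs 3.3%; swing shift: 10.2% vs 22.0%; night shift: 24.6% vs 46.2% — Line G is lower every time.

Line G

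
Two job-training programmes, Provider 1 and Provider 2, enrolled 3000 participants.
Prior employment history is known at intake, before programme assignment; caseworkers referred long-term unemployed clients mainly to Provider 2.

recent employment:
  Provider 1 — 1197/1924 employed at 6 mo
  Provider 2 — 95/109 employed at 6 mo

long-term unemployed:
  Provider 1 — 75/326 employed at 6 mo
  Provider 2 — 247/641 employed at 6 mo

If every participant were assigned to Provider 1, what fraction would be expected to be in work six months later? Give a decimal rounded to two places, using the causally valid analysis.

0.50

Since prior employment history is a pre-existing factor (not a product of the programme) and it affects the outcome on its own, it is a confounder. The stratified rates, not the pooled rate, identify the causal effect.
Standardising Provider 1 to the population prior employment history mix: 0.678·1197/1924 + 0.322·75/326 = 0.496.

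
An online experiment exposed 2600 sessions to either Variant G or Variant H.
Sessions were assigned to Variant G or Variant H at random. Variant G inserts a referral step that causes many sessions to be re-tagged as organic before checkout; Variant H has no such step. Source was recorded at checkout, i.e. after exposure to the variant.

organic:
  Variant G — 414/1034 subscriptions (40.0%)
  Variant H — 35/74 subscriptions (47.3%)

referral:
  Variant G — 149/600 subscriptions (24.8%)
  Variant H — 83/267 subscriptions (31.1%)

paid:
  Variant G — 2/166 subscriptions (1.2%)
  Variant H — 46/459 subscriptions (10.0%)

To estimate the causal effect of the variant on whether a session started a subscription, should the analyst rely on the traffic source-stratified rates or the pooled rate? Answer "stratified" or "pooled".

pooled

Traffic source is recorded after the variant and is itself shifted by it — it sits on the causal path from variant to outcome. Conditioning on a mediator would strip out part of the effect we want; the pooled comparison gives the total causal effect.
Pooled: Variant G 31.4% vs Variant H 20.5%; Variant G is higher overall.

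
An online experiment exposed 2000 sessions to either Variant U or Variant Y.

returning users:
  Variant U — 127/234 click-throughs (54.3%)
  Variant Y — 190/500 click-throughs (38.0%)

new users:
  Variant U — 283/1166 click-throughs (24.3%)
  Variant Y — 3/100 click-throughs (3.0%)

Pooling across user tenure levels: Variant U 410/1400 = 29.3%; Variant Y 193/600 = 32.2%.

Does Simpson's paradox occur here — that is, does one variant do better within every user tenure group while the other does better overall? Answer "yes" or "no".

yes

Within each user tenure level (returning users 54.3% vs 38.0%; new users 24.3% vs 3.0%), Variant U has the higher rate every time. Pooled: 29.3% vs 32.2% — Variant Y has the higher rate overall. The two comparisons disagree.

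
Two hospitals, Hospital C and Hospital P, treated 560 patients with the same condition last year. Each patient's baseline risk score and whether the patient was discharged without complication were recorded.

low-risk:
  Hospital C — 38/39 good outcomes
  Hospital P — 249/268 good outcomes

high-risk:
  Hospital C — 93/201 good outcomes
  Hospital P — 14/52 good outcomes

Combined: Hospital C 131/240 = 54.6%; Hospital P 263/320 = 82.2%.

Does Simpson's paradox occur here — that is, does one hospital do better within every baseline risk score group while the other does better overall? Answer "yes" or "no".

Within each baseline risk score level (low-risk 97.4% vs 92.9%; high-risk 46.3% vs 26.9%), Hospital C has the higher rate every time. Pooled: 54.6% vs 82.2% — Hospital P has the higher rate overall. The two comparisons disagree.

yes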